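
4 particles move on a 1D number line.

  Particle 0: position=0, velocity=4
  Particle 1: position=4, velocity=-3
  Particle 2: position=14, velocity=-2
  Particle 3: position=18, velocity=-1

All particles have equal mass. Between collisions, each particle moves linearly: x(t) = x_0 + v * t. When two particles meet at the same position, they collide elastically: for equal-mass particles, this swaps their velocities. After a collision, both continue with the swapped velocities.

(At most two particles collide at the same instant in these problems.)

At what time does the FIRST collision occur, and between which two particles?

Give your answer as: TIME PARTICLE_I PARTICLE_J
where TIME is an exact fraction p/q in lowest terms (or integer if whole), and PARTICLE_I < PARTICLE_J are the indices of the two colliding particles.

Answer: 4/7 0 1

Derivation:
Pair (0,1): pos 0,4 vel 4,-3 -> gap=4, closing at 7/unit, collide at t=4/7
Pair (1,2): pos 4,14 vel -3,-2 -> not approaching (rel speed -1 <= 0)
Pair (2,3): pos 14,18 vel -2,-1 -> not approaching (rel speed -1 <= 0)
Earliest collision: t=4/7 between 0 and 1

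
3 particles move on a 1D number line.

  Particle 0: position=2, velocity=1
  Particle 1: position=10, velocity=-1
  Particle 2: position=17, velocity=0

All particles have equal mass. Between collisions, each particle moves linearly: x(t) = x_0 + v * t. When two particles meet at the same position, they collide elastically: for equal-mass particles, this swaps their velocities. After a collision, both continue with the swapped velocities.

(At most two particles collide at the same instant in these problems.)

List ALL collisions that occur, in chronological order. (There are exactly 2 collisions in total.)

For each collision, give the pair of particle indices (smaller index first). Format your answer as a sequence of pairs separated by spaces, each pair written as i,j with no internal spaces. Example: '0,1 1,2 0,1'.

Collision at t=4: particles 0 and 1 swap velocities; positions: p0=6 p1=6 p2=17; velocities now: v0=-1 v1=1 v2=0
Collision at t=15: particles 1 and 2 swap velocities; positions: p0=-5 p1=17 p2=17; velocities now: v0=-1 v1=0 v2=1

Answer: 0,1 1,2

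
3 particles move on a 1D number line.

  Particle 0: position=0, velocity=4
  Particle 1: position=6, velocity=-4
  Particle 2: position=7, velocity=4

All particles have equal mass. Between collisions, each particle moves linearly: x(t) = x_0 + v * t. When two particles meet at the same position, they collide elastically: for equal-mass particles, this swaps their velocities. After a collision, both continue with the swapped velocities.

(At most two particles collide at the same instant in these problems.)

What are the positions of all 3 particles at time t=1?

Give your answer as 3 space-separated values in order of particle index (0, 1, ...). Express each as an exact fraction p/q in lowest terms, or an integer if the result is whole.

Answer: 2 4 11

Derivation:
Collision at t=3/4: particles 0 and 1 swap velocities; positions: p0=3 p1=3 p2=10; velocities now: v0=-4 v1=4 v2=4
Advance to t=1 (no further collisions before then); velocities: v0=-4 v1=4 v2=4; positions = 2 4 11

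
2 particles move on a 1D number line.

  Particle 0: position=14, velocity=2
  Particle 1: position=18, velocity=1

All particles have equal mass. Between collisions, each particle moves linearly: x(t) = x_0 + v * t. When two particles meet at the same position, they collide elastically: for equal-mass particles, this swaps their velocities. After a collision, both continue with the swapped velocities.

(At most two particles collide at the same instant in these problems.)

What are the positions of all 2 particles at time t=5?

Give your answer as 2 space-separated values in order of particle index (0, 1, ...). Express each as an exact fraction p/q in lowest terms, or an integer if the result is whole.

Answer: 23 24

Derivation:
Collision at t=4: particles 0 and 1 swap velocities; positions: p0=22 p1=22; velocities now: v0=1 v1=2
Advance to t=5 (no further collisions before then); velocities: v0=1 v1=2; positions = 23 24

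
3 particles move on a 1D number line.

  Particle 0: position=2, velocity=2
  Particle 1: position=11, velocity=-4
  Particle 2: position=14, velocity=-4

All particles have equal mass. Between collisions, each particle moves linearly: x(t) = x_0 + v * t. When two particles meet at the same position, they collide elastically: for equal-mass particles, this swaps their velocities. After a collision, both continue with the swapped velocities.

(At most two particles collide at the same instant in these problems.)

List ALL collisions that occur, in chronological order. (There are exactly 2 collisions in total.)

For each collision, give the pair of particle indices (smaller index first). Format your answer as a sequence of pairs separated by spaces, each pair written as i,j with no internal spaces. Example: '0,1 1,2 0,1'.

Answer: 0,1 1,2

Derivation:
Collision at t=3/2: particles 0 and 1 swap velocities; positions: p0=5 p1=5 p2=8; velocities now: v0=-4 v1=2 v2=-4
Collision at t=2: particles 1 and 2 swap velocities; positions: p0=3 p1=6 p2=6; velocities now: v0=-4 v1=-4 v2=2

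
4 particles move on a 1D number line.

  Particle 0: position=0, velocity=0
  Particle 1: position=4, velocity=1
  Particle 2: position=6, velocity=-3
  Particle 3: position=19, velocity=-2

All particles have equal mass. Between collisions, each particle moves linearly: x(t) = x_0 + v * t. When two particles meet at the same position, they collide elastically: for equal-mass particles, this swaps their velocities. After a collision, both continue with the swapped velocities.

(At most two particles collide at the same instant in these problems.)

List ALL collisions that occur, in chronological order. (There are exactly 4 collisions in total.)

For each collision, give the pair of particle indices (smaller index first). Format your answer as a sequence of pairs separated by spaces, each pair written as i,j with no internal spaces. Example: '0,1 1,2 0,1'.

Collision at t=1/2: particles 1 and 2 swap velocities; positions: p0=0 p1=9/2 p2=9/2 p3=18; velocities now: v0=0 v1=-3 v2=1 v3=-2
Collision at t=2: particles 0 and 1 swap velocities; positions: p0=0 p1=0 p2=6 p3=15; velocities now: v0=-3 v1=0 v2=1 v3=-2
Collision at t=5: particles 2 and 3 swap velocities; positions: p0=-9 p1=0 p2=9 p3=9; velocities now: v0=-3 v1=0 v2=-2 v3=1
Collision at t=19/2: particles 1 and 2 swap velocities; positions: p0=-45/2 p1=0 p2=0 p3=27/2; velocities now: v0=-3 v1=-2 v2=0 v3=1

Answer: 1,2 0,1 2,3 1,2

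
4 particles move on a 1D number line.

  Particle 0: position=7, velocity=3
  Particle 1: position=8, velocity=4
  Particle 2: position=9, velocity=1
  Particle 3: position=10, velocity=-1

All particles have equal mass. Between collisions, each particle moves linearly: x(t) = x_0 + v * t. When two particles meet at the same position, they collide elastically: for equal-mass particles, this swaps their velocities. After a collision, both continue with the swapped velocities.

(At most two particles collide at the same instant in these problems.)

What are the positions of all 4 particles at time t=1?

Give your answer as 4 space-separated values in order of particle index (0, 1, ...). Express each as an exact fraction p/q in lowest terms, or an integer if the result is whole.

Collision at t=1/3: particles 1 and 2 swap velocities; positions: p0=8 p1=28/3 p2=28/3 p3=29/3; velocities now: v0=3 v1=1 v2=4 v3=-1
Collision at t=2/5: particles 2 and 3 swap velocities; positions: p0=41/5 p1=47/5 p2=48/5 p3=48/5; velocities now: v0=3 v1=1 v2=-1 v3=4
Collision at t=1/2: particles 1 and 2 swap velocities; positions: p0=17/2 p1=19/2 p2=19/2 p3=10; velocities now: v0=3 v1=-1 v2=1 v3=4
Collision at t=3/4: particles 0 and 1 swap velocities; positions: p0=37/4 p1=37/4 p2=39/4 p3=11; velocities now: v0=-1 v1=3 v2=1 v3=4
Collision at t=1: particles 1 and 2 swap velocities; positions: p0=9 p1=10 p2=10 p3=12; velocities now: v0=-1 v1=1 v2=3 v3=4
Advance to t=1 (no further collisions before then); velocities: v0=-1 v1=1 v2=3 v3=4; positions = 9 10 10 12

Answer: 9 10 10 12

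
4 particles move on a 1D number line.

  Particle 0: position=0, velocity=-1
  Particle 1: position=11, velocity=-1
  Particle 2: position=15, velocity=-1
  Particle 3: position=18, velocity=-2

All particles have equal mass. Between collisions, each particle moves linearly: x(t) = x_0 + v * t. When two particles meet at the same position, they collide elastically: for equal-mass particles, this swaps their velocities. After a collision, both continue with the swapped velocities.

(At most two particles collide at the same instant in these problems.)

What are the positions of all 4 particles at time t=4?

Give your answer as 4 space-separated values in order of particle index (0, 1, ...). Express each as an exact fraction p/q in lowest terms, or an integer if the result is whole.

Answer: -4 7 10 11

Derivation:
Collision at t=3: particles 2 and 3 swap velocities; positions: p0=-3 p1=8 p2=12 p3=12; velocities now: v0=-1 v1=-1 v2=-2 v3=-1
Advance to t=4 (no further collisions before then); velocities: v0=-1 v1=-1 v2=-2 v3=-1; positions = -4 7 10 11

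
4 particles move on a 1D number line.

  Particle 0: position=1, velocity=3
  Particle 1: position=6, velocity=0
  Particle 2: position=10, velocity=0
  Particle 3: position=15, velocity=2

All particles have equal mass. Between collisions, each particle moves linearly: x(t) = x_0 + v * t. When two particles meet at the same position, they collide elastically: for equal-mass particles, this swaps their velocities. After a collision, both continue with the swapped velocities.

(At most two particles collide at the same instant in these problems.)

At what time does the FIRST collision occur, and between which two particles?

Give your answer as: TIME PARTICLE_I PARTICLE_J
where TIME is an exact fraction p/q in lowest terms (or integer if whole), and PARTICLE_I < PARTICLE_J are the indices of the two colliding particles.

Answer: 5/3 0 1

Derivation:
Pair (0,1): pos 1,6 vel 3,0 -> gap=5, closing at 3/unit, collide at t=5/3
Pair (1,2): pos 6,10 vel 0,0 -> not approaching (rel speed 0 <= 0)
Pair (2,3): pos 10,15 vel 0,2 -> not approaching (rel speed -2 <= 0)
Earliest collision: t=5/3 between 0 and 1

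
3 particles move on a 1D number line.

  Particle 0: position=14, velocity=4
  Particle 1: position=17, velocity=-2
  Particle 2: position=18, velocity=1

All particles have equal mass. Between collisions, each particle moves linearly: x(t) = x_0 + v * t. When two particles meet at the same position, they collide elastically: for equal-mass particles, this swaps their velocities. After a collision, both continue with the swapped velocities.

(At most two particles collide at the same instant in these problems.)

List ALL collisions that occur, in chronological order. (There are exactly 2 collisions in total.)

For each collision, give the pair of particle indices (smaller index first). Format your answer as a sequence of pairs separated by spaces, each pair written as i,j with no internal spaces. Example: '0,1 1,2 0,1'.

Collision at t=1/2: particles 0 and 1 swap velocities; positions: p0=16 p1=16 p2=37/2; velocities now: v0=-2 v1=4 v2=1
Collision at t=4/3: particles 1 and 2 swap velocities; positions: p0=43/3 p1=58/3 p2=58/3; velocities now: v0=-2 v1=1 v2=4

Answer: 0,1 1,2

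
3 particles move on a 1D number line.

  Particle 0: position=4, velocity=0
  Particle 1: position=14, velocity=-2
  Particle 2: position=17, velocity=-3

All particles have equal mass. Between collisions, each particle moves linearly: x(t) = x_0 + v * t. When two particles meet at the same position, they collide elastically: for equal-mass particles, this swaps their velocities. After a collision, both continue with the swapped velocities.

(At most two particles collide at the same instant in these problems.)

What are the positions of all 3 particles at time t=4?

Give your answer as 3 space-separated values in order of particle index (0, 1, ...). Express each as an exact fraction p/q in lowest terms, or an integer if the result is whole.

Answer: 4 5 6

Derivation:
Collision at t=3: particles 1 and 2 swap velocities; positions: p0=4 p1=8 p2=8; velocities now: v0=0 v1=-3 v2=-2
Advance to t=4 (no further collisions before then); velocities: v0=0 v1=-3 v2=-2; positions = 4 5 6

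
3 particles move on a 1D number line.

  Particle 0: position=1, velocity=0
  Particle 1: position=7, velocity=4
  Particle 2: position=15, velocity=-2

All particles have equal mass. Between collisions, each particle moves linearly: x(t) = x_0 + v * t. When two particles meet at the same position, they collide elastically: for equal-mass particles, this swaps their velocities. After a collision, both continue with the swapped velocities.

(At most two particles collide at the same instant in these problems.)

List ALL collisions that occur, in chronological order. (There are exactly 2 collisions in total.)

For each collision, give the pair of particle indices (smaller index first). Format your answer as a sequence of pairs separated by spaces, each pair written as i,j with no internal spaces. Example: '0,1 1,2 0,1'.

Collision at t=4/3: particles 1 and 2 swap velocities; positions: p0=1 p1=37/3 p2=37/3; velocities now: v0=0 v1=-2 v2=4
Collision at t=7: particles 0 and 1 swap velocities; positions: p0=1 p1=1 p2=35; velocities now: v0=-2 v1=0 v2=4

Answer: 1,2 0,1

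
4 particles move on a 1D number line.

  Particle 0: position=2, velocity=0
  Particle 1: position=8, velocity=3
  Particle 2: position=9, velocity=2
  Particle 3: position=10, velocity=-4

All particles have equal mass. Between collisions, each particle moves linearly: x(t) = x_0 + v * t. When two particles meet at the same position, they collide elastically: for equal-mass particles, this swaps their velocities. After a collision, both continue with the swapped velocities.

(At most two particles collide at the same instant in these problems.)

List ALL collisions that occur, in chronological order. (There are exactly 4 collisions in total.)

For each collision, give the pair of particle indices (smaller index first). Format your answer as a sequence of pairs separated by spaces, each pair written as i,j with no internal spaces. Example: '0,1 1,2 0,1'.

Collision at t=1/6: particles 2 and 3 swap velocities; positions: p0=2 p1=17/2 p2=28/3 p3=28/3; velocities now: v0=0 v1=3 v2=-4 v3=2
Collision at t=2/7: particles 1 and 2 swap velocities; positions: p0=2 p1=62/7 p2=62/7 p3=67/7; velocities now: v0=0 v1=-4 v2=3 v3=2
Collision at t=1: particles 2 and 3 swap velocities; positions: p0=2 p1=6 p2=11 p3=11; velocities now: v0=0 v1=-4 v2=2 v3=3
Collision at t=2: particles 0 and 1 swap velocities; positions: p0=2 p1=2 p2=13 p3=14; velocities now: v0=-4 v1=0 v2=2 v3=3

Answer: 2,3 1,2 2,3 0,1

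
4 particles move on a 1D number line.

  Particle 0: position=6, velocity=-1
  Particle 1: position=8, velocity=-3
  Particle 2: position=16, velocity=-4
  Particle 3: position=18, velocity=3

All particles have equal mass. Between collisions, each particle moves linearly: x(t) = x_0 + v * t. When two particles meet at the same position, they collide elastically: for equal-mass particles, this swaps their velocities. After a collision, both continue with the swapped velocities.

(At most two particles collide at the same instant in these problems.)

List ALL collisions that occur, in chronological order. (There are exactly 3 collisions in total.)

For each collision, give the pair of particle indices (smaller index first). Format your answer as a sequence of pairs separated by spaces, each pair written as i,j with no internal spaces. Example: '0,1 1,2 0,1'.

Collision at t=1: particles 0 and 1 swap velocities; positions: p0=5 p1=5 p2=12 p3=21; velocities now: v0=-3 v1=-1 v2=-4 v3=3
Collision at t=10/3: particles 1 and 2 swap velocities; positions: p0=-2 p1=8/3 p2=8/3 p3=28; velocities now: v0=-3 v1=-4 v2=-1 v3=3
Collision at t=8: particles 0 and 1 swap velocities; positions: p0=-16 p1=-16 p2=-2 p3=42; velocities now: v0=-4 v1=-3 v2=-1 v3=3

Answer: 0,1 1,2 0,1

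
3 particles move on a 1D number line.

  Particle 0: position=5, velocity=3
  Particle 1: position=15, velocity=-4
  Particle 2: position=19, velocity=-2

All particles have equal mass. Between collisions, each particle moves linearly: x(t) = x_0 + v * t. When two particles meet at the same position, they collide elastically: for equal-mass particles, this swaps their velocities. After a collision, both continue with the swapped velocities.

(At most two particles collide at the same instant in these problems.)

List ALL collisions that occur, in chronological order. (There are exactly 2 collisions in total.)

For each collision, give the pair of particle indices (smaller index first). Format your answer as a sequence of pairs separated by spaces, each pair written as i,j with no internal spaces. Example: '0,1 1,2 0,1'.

Answer: 0,1 1,2

Derivation:
Collision at t=10/7: particles 0 and 1 swap velocities; positions: p0=65/7 p1=65/7 p2=113/7; velocities now: v0=-4 v1=3 v2=-2
Collision at t=14/5: particles 1 and 2 swap velocities; positions: p0=19/5 p1=67/5 p2=67/5; velocities now: v0=-4 v1=-2 v2=3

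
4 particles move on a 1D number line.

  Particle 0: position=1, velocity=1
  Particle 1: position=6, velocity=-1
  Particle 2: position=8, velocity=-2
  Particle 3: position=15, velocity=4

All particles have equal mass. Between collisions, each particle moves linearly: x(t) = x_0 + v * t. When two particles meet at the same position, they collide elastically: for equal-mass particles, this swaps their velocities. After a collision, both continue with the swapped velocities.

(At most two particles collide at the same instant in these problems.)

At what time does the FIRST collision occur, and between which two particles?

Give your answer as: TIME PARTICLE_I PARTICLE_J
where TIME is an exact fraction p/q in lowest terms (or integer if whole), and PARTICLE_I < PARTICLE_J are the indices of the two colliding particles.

Answer: 2 1 2

Derivation:
Pair (0,1): pos 1,6 vel 1,-1 -> gap=5, closing at 2/unit, collide at t=5/2
Pair (1,2): pos 6,8 vel -1,-2 -> gap=2, closing at 1/unit, collide at t=2
Pair (2,3): pos 8,15 vel -2,4 -> not approaching (rel speed -6 <= 0)
Earliest collision: t=2 between 1 and 2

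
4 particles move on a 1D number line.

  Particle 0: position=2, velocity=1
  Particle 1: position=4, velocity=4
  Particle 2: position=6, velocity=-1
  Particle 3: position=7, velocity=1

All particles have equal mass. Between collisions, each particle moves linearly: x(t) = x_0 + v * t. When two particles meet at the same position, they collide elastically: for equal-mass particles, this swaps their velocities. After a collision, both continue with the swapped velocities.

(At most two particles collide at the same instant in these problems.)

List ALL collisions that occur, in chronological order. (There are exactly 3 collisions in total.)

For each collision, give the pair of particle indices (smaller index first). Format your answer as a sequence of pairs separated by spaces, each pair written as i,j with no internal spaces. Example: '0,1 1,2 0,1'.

Answer: 1,2 2,3 0,1

Derivation:
Collision at t=2/5: particles 1 and 2 swap velocities; positions: p0=12/5 p1=28/5 p2=28/5 p3=37/5; velocities now: v0=1 v1=-1 v2=4 v3=1
Collision at t=1: particles 2 and 3 swap velocities; positions: p0=3 p1=5 p2=8 p3=8; velocities now: v0=1 v1=-1 v2=1 v3=4
Collision at t=2: particles 0 and 1 swap velocities; positions: p0=4 p1=4 p2=9 p3=12; velocities now: v0=-1 v1=1 v2=1 v3=4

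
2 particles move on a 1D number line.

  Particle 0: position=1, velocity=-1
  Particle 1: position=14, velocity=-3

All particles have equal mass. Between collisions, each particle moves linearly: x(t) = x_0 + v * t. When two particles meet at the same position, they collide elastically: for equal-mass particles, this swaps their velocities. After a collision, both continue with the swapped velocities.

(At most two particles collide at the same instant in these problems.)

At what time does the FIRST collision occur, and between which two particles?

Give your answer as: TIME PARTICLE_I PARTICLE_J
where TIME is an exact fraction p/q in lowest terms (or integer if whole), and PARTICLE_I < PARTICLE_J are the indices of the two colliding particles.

Pair (0,1): pos 1,14 vel -1,-3 -> gap=13, closing at 2/unit, collide at t=13/2
Earliest collision: t=13/2 between 0 and 1

Answer: 13/2 0 1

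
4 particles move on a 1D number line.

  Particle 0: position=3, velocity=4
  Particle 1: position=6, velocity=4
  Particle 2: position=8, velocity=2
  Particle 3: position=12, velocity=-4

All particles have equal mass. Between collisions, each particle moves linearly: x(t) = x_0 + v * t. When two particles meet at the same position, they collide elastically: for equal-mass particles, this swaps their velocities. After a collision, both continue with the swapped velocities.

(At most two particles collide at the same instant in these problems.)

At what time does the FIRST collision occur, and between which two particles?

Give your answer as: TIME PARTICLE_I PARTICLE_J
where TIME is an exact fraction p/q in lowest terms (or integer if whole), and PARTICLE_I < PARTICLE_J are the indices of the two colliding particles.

Answer: 2/3 2 3

Derivation:
Pair (0,1): pos 3,6 vel 4,4 -> not approaching (rel speed 0 <= 0)
Pair (1,2): pos 6,8 vel 4,2 -> gap=2, closing at 2/unit, collide at t=1
Pair (2,3): pos 8,12 vel 2,-4 -> gap=4, closing at 6/unit, collide at t=2/3
Earliest collision: t=2/3 between 2 and 3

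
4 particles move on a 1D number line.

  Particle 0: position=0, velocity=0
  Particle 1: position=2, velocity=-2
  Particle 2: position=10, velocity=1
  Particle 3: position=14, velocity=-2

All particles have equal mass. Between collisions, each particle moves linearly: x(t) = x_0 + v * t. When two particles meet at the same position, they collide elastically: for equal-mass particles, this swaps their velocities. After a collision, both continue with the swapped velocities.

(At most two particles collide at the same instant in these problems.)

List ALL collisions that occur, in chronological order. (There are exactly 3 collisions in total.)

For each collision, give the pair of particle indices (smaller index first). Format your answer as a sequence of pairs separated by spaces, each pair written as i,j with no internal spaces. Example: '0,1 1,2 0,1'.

Answer: 0,1 2,3 1,2

Derivation:
Collision at t=1: particles 0 and 1 swap velocities; positions: p0=0 p1=0 p2=11 p3=12; velocities now: v0=-2 v1=0 v2=1 v3=-2
Collision at t=4/3: particles 2 and 3 swap velocities; positions: p0=-2/3 p1=0 p2=34/3 p3=34/3; velocities now: v0=-2 v1=0 v2=-2 v3=1
Collision at t=7: particles 1 and 2 swap velocities; positions: p0=-12 p1=0 p2=0 p3=17; velocities now: v0=-2 v1=-2 v2=0 v3=1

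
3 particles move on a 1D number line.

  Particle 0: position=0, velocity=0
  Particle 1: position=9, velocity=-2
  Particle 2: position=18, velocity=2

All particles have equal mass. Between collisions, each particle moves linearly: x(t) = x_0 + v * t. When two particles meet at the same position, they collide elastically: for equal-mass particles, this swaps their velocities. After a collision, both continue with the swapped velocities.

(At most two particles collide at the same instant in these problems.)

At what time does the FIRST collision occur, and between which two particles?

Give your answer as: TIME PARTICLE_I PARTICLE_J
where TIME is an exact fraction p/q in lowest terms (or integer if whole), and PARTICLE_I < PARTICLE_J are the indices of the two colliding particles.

Answer: 9/2 0 1

Derivation:
Pair (0,1): pos 0,9 vel 0,-2 -> gap=9, closing at 2/unit, collide at t=9/2
Pair (1,2): pos 9,18 vel -2,2 -> not approaching (rel speed -4 <= 0)
Earliest collision: t=9/2 between 0 and 1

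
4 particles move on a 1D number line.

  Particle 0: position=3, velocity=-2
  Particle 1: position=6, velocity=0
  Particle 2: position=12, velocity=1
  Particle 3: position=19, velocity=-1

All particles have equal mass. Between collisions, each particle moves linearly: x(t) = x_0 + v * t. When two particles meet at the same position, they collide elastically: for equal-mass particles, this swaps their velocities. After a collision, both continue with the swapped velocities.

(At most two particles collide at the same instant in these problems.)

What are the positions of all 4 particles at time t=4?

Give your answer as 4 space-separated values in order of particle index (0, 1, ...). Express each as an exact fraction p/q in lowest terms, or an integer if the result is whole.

Collision at t=7/2: particles 2 and 3 swap velocities; positions: p0=-4 p1=6 p2=31/2 p3=31/2; velocities now: v0=-2 v1=0 v2=-1 v3=1
Advance to t=4 (no further collisions before then); velocities: v0=-2 v1=0 v2=-1 v3=1; positions = -5 6 15 16

Answer: -5 6 15 16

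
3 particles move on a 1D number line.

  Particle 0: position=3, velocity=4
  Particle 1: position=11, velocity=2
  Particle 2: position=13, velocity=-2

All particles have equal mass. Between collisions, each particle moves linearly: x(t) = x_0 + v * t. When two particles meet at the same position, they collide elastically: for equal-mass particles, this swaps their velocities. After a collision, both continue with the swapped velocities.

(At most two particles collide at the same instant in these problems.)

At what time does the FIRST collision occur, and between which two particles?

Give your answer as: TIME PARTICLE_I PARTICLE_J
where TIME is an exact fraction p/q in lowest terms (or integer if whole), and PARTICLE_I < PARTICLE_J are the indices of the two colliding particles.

Answer: 1/2 1 2

Derivation:
Pair (0,1): pos 3,11 vel 4,2 -> gap=8, closing at 2/unit, collide at t=4
Pair (1,2): pos 11,13 vel 2,-2 -> gap=2, closing at 4/unit, collide at t=1/2
Earliest collision: t=1/2 between 1 and 2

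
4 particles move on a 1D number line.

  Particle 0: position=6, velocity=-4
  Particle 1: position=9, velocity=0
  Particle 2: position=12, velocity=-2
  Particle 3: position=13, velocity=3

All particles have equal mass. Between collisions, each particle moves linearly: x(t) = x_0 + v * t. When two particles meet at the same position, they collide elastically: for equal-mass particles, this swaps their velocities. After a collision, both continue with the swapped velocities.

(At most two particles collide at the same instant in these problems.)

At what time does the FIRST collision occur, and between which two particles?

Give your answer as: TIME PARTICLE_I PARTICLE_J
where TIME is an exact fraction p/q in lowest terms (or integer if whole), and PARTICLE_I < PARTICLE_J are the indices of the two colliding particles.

Pair (0,1): pos 6,9 vel -4,0 -> not approaching (rel speed -4 <= 0)
Pair (1,2): pos 9,12 vel 0,-2 -> gap=3, closing at 2/unit, collide at t=3/2
Pair (2,3): pos 12,13 vel -2,3 -> not approaching (rel speed -5 <= 0)
Earliest collision: t=3/2 between 1 and 2

Answer: 3/2 1 2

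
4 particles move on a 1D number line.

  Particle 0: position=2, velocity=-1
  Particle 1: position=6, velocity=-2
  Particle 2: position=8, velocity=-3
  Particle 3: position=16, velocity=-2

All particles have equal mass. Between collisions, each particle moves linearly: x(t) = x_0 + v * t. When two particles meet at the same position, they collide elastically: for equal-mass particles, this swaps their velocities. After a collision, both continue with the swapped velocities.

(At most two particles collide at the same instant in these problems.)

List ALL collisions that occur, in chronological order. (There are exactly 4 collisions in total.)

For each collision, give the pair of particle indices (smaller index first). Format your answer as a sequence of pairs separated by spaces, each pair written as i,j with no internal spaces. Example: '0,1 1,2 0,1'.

Collision at t=2: particles 1 and 2 swap velocities; positions: p0=0 p1=2 p2=2 p3=12; velocities now: v0=-1 v1=-3 v2=-2 v3=-2
Collision at t=3: particles 0 and 1 swap velocities; positions: p0=-1 p1=-1 p2=0 p3=10; velocities now: v0=-3 v1=-1 v2=-2 v3=-2
Collision at t=4: particles 1 and 2 swap velocities; positions: p0=-4 p1=-2 p2=-2 p3=8; velocities now: v0=-3 v1=-2 v2=-1 v3=-2
Collision at t=14: particles 2 and 3 swap velocities; positions: p0=-34 p1=-22 p2=-12 p3=-12; velocities now: v0=-3 v1=-2 v2=-2 v3=-1

Answer: 1,2 0,1 1,2 2,3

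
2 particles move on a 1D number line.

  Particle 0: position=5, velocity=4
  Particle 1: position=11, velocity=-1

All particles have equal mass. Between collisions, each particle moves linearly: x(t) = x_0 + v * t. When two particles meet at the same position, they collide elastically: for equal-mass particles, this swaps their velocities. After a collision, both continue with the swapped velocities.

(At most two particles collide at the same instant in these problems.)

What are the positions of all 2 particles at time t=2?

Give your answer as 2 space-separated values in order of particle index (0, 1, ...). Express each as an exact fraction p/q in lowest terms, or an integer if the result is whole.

Answer: 9 13

Derivation:
Collision at t=6/5: particles 0 and 1 swap velocities; positions: p0=49/5 p1=49/5; velocities now: v0=-1 v1=4
Advance to t=2 (no further collisions before then); velocities: v0=-1 v1=4; positions = 9 13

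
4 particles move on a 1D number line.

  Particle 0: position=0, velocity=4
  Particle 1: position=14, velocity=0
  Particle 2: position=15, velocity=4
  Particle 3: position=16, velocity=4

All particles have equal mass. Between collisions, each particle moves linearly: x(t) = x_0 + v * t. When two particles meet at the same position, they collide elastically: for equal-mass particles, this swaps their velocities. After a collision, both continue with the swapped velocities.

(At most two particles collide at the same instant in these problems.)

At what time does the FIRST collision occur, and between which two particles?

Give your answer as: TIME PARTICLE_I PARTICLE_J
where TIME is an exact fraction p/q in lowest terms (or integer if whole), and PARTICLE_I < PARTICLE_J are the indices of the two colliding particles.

Pair (0,1): pos 0,14 vel 4,0 -> gap=14, closing at 4/unit, collide at t=7/2
Pair (1,2): pos 14,15 vel 0,4 -> not approaching (rel speed -4 <= 0)
Pair (2,3): pos 15,16 vel 4,4 -> not approaching (rel speed 0 <= 0)
Earliest collision: t=7/2 between 0 and 1

Answer: 7/2 0 1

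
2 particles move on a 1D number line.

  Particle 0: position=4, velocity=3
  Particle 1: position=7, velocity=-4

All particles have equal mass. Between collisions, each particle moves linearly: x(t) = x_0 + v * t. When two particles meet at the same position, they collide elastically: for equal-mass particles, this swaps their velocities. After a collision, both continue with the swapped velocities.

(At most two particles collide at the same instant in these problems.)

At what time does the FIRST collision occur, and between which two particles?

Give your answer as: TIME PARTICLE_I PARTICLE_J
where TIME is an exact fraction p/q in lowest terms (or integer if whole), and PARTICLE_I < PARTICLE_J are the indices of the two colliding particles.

Pair (0,1): pos 4,7 vel 3,-4 -> gap=3, closing at 7/unit, collide at t=3/7
Earliest collision: t=3/7 between 0 and 1

Answer: 3/7 0 1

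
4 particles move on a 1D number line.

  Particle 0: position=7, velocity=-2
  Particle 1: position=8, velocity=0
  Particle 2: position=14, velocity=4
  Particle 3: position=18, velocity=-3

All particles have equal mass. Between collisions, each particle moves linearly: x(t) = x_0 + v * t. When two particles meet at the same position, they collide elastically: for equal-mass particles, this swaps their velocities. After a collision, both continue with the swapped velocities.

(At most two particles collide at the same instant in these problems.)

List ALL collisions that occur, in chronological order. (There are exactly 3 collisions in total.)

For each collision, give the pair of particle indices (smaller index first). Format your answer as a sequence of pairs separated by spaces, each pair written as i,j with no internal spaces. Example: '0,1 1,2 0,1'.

Collision at t=4/7: particles 2 and 3 swap velocities; positions: p0=41/7 p1=8 p2=114/7 p3=114/7; velocities now: v0=-2 v1=0 v2=-3 v3=4
Collision at t=10/3: particles 1 and 2 swap velocities; positions: p0=1/3 p1=8 p2=8 p3=82/3; velocities now: v0=-2 v1=-3 v2=0 v3=4
Collision at t=11: particles 0 and 1 swap velocities; positions: p0=-15 p1=-15 p2=8 p3=58; velocities now: v0=-3 v1=-2 v2=0 v3=4

Answer: 2,3 1,2 0,1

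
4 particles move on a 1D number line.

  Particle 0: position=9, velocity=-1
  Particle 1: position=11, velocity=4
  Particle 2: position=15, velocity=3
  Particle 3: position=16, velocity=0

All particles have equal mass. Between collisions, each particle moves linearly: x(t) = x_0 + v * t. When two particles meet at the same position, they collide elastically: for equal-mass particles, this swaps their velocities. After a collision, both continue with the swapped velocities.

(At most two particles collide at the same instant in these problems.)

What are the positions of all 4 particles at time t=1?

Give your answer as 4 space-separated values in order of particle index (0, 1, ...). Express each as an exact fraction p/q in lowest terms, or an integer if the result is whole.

Collision at t=1/3: particles 2 and 3 swap velocities; positions: p0=26/3 p1=37/3 p2=16 p3=16; velocities now: v0=-1 v1=4 v2=0 v3=3
Advance to t=1 (no further collisions before then); velocities: v0=-1 v1=4 v2=0 v3=3; positions = 8 15 16 18

Answer: 8 15 16 18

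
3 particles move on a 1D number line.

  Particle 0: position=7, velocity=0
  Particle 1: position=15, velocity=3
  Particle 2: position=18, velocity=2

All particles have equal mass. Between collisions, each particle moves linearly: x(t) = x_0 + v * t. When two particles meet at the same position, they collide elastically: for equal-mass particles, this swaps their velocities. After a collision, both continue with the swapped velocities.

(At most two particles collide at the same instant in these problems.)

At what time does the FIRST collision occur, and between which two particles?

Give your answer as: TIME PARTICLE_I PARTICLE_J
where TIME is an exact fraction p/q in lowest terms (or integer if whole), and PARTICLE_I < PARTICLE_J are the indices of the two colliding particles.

Answer: 3 1 2

Derivation:
Pair (0,1): pos 7,15 vel 0,3 -> not approaching (rel speed -3 <= 0)
Pair (1,2): pos 15,18 vel 3,2 -> gap=3, closing at 1/unit, collide at t=3
Earliest collision: t=3 between 1 and 2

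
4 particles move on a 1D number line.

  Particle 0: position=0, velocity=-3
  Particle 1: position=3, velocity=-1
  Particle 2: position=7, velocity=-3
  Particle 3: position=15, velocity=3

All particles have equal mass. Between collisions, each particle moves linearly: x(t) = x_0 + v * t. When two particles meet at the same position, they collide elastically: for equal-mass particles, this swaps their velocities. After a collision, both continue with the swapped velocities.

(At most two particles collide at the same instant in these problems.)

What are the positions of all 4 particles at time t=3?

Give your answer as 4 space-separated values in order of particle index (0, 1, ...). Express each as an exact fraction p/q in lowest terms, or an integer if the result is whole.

Answer: -9 -2 0 24

Derivation:
Collision at t=2: particles 1 and 2 swap velocities; positions: p0=-6 p1=1 p2=1 p3=21; velocities now: v0=-3 v1=-3 v2=-1 v3=3
Advance to t=3 (no further collisions before then); velocities: v0=-3 v1=-3 v2=-1 v3=3; positions = -9 -2 0 24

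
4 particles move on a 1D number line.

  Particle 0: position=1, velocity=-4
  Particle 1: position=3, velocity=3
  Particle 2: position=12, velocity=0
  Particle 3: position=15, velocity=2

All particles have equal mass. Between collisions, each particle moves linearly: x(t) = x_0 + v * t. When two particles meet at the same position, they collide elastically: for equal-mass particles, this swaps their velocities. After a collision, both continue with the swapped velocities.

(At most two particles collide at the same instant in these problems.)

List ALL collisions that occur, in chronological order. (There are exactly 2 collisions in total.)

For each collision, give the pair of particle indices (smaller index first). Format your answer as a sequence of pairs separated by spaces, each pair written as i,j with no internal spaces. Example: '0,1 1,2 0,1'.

Collision at t=3: particles 1 and 2 swap velocities; positions: p0=-11 p1=12 p2=12 p3=21; velocities now: v0=-4 v1=0 v2=3 v3=2
Collision at t=12: particles 2 and 3 swap velocities; positions: p0=-47 p1=12 p2=39 p3=39; velocities now: v0=-4 v1=0 v2=2 v3=3

Answer: 1,2 2,3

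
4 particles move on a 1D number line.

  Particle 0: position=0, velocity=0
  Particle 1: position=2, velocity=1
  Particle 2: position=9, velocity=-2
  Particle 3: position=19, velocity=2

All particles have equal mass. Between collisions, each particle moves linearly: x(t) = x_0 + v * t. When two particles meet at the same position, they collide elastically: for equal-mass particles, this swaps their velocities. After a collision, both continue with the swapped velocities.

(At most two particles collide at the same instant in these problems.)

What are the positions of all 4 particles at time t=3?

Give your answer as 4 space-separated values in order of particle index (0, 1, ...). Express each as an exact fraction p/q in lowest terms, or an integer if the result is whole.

Answer: 0 3 5 25

Derivation:
Collision at t=7/3: particles 1 and 2 swap velocities; positions: p0=0 p1=13/3 p2=13/3 p3=71/3; velocities now: v0=0 v1=-2 v2=1 v3=2
Advance to t=3 (no further collisions before then); velocities: v0=0 v1=-2 v2=1 v3=2; positions = 0 3 5 25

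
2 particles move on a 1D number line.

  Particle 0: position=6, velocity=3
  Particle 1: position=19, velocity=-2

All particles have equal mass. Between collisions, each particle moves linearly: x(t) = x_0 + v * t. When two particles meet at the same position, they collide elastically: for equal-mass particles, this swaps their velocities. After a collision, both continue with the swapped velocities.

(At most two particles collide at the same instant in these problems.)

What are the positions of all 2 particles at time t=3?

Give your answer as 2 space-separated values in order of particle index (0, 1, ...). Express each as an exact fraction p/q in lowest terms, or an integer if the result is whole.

Answer: 13 15

Derivation:
Collision at t=13/5: particles 0 and 1 swap velocities; positions: p0=69/5 p1=69/5; velocities now: v0=-2 v1=3
Advance to t=3 (no further collisions before then); velocities: v0=-2 v1=3; positions = 13 15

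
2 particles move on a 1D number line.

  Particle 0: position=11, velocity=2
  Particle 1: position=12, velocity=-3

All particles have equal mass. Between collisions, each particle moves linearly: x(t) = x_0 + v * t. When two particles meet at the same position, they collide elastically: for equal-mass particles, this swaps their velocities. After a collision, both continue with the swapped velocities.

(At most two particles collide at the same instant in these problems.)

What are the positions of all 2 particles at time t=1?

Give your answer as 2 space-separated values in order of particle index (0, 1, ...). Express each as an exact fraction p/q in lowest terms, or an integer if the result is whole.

Answer: 9 13

Derivation:
Collision at t=1/5: particles 0 and 1 swap velocities; positions: p0=57/5 p1=57/5; velocities now: v0=-3 v1=2
Advance to t=1 (no further collisions before then); velocities: v0=-3 v1=2; positions = 9 13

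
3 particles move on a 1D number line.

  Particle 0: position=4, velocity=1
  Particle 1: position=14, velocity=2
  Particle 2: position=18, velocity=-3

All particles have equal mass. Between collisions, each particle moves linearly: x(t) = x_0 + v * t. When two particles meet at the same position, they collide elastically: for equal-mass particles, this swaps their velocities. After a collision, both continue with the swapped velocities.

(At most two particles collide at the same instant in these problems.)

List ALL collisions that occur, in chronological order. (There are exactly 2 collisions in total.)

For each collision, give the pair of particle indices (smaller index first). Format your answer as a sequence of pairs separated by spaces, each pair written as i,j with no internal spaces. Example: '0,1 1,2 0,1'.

Answer: 1,2 0,1

Derivation:
Collision at t=4/5: particles 1 and 2 swap velocities; positions: p0=24/5 p1=78/5 p2=78/5; velocities now: v0=1 v1=-3 v2=2
Collision at t=7/2: particles 0 and 1 swap velocities; positions: p0=15/2 p1=15/2 p2=21; velocities now: v0=-3 v1=1 v2=2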